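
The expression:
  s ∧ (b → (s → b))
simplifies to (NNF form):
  s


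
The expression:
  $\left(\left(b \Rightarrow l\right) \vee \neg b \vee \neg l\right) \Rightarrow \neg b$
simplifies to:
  $\neg b$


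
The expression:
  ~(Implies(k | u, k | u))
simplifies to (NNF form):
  False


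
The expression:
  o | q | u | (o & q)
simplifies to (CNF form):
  o | q | u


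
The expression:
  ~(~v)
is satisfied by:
  {v: True}


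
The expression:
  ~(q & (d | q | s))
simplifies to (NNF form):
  ~q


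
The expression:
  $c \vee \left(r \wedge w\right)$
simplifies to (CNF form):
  $\left(c \vee r\right) \wedge \left(c \vee w\right)$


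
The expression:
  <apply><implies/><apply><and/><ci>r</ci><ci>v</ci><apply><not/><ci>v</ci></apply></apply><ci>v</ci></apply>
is always true.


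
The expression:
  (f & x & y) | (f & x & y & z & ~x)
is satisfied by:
  {f: True, x: True, y: True}


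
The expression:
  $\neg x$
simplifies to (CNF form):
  $\neg x$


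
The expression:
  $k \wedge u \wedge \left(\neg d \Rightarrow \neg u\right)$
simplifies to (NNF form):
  $d \wedge k \wedge u$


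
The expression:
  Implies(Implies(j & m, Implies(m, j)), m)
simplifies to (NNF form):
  m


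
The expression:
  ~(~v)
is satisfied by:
  {v: True}


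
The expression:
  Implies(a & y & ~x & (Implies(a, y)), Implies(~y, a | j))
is always true.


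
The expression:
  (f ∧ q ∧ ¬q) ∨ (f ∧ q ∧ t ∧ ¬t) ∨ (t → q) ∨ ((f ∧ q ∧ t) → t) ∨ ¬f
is always true.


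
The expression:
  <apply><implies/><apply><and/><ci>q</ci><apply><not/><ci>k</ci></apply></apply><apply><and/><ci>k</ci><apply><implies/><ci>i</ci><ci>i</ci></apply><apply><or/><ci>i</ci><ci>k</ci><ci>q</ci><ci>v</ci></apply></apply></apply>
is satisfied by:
  {k: True, q: False}
  {q: False, k: False}
  {q: True, k: True}


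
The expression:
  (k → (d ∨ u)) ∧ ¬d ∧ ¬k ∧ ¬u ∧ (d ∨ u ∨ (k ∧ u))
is never true.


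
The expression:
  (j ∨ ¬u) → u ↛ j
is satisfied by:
  {u: True, j: False}


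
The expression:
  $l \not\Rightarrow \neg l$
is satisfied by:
  {l: True}


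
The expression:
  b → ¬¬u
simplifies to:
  u ∨ ¬b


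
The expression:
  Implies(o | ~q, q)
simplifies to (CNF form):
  q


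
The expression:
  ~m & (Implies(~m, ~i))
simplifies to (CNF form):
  ~i & ~m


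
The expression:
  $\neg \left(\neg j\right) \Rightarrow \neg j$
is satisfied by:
  {j: False}


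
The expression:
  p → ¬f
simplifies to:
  ¬f ∨ ¬p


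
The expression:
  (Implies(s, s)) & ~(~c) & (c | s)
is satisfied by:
  {c: True}


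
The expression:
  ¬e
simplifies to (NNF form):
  ¬e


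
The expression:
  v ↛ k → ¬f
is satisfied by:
  {k: True, v: False, f: False}
  {v: False, f: False, k: False}
  {f: True, k: True, v: False}
  {f: True, v: False, k: False}
  {k: True, v: True, f: False}
  {v: True, k: False, f: False}
  {f: True, v: True, k: True}


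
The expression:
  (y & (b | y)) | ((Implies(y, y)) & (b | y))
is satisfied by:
  {y: True, b: True}
  {y: True, b: False}
  {b: True, y: False}


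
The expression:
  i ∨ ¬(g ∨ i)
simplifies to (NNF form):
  i ∨ ¬g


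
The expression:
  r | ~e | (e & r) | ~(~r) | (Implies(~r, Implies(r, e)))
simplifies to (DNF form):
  True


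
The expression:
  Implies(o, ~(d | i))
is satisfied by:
  {i: False, o: False, d: False}
  {d: True, i: False, o: False}
  {i: True, d: False, o: False}
  {d: True, i: True, o: False}
  {o: True, d: False, i: False}


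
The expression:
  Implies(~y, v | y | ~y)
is always true.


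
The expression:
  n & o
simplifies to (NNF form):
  n & o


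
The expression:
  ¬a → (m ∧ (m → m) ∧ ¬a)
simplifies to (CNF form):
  a ∨ m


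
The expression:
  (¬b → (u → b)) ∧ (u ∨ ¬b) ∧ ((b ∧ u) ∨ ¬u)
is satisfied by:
  {u: False, b: False}
  {b: True, u: True}


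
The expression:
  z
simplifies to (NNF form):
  z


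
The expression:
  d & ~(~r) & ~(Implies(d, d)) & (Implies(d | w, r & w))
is never true.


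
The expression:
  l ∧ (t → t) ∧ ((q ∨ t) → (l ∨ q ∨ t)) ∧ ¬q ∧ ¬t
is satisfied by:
  {l: True, q: False, t: False}


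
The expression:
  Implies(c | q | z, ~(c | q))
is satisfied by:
  {q: False, c: False}


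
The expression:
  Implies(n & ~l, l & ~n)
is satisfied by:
  {l: True, n: False}
  {n: False, l: False}
  {n: True, l: True}


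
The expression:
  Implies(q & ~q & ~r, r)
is always true.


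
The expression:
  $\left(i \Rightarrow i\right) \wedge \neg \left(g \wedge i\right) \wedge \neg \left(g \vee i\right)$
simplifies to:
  $\neg g \wedge \neg i$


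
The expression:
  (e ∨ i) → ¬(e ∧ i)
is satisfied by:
  {e: False, i: False}
  {i: True, e: False}
  {e: True, i: False}


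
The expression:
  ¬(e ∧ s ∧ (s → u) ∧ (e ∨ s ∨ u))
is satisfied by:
  {s: False, e: False, u: False}
  {u: True, s: False, e: False}
  {e: True, s: False, u: False}
  {u: True, e: True, s: False}
  {s: True, u: False, e: False}
  {u: True, s: True, e: False}
  {e: True, s: True, u: False}


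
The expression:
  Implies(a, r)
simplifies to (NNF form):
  r | ~a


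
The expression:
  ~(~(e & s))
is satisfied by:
  {e: True, s: True}


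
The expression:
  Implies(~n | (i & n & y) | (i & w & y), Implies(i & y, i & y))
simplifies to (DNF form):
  True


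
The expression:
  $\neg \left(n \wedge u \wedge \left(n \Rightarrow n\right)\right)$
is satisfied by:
  {u: False, n: False}
  {n: True, u: False}
  {u: True, n: False}


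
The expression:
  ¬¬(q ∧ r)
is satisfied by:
  {r: True, q: True}


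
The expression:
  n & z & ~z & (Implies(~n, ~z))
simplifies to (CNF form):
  False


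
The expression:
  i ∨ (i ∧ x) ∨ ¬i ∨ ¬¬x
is always true.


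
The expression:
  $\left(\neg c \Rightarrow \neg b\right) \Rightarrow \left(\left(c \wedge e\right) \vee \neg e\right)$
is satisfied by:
  {b: True, c: True, e: False}
  {b: True, e: False, c: False}
  {c: True, e: False, b: False}
  {c: False, e: False, b: False}
  {b: True, c: True, e: True}
  {b: True, e: True, c: False}
  {c: True, e: True, b: False}


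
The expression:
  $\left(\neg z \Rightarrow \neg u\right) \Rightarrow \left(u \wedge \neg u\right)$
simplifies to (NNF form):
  $u \wedge \neg z$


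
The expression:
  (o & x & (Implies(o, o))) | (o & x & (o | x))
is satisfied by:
  {x: True, o: True}


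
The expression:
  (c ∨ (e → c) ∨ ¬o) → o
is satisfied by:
  {o: True}


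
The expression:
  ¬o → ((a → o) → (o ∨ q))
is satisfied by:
  {a: True, q: True, o: True}
  {a: True, q: True, o: False}
  {a: True, o: True, q: False}
  {a: True, o: False, q: False}
  {q: True, o: True, a: False}
  {q: True, o: False, a: False}
  {o: True, q: False, a: False}


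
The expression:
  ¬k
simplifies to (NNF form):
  ¬k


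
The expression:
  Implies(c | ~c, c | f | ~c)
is always true.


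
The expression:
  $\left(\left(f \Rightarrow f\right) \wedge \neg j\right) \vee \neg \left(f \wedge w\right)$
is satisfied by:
  {w: False, j: False, f: False}
  {f: True, w: False, j: False}
  {j: True, w: False, f: False}
  {f: True, j: True, w: False}
  {w: True, f: False, j: False}
  {f: True, w: True, j: False}
  {j: True, w: True, f: False}


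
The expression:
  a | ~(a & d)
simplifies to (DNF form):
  True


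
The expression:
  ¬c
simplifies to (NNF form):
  ¬c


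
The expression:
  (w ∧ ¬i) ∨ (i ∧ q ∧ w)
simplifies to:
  w ∧ (q ∨ ¬i)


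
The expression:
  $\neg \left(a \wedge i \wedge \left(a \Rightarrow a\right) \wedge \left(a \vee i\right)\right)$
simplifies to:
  $\neg a \vee \neg i$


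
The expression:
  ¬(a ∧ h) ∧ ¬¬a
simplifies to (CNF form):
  a ∧ ¬h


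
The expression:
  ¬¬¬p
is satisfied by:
  {p: False}


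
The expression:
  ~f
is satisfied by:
  {f: False}


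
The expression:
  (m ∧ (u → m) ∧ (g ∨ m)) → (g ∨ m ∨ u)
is always true.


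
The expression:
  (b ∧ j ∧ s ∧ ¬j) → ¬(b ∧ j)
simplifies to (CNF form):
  True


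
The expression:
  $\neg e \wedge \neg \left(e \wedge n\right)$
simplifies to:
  $\neg e$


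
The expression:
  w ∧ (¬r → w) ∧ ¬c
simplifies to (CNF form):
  w ∧ ¬c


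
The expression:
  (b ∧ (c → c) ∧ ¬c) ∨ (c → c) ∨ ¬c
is always true.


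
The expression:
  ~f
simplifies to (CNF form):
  ~f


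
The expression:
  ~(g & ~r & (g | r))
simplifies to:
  r | ~g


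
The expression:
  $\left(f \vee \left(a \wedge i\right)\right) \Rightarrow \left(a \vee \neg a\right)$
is always true.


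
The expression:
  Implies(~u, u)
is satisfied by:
  {u: True}


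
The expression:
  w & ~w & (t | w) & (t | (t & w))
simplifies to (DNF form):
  False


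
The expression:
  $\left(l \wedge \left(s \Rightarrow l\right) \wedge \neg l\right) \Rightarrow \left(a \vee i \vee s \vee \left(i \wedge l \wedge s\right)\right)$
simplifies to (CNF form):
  $\text{True}$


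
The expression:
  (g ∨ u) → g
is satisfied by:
  {g: True, u: False}
  {u: False, g: False}
  {u: True, g: True}


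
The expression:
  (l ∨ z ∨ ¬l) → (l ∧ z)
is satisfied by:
  {z: True, l: True}


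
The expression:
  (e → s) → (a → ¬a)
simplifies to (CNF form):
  (e ∨ ¬a) ∧ (¬a ∨ ¬s)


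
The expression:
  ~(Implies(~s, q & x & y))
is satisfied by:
  {q: False, x: False, s: False, y: False}
  {y: True, q: False, x: False, s: False}
  {x: True, y: False, q: False, s: False}
  {y: True, x: True, q: False, s: False}
  {q: True, y: False, x: False, s: False}
  {y: True, q: True, x: False, s: False}
  {x: True, q: True, y: False, s: False}


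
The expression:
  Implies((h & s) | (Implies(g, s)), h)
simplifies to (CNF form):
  (g | h) & (h | ~s)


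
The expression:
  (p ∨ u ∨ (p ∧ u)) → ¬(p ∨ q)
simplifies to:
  ¬p ∧ (¬q ∨ ¬u)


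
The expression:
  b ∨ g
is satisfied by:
  {b: True, g: True}
  {b: True, g: False}
  {g: True, b: False}


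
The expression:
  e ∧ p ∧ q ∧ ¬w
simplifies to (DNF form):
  e ∧ p ∧ q ∧ ¬w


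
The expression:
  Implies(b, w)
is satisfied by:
  {w: True, b: False}
  {b: False, w: False}
  {b: True, w: True}


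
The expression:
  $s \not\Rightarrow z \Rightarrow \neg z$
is always true.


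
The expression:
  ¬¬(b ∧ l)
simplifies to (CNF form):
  b ∧ l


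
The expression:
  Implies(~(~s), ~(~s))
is always true.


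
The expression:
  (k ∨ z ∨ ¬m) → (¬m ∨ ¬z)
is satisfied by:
  {m: False, z: False}
  {z: True, m: False}
  {m: True, z: False}


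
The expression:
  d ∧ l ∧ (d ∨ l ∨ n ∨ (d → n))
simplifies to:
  d ∧ l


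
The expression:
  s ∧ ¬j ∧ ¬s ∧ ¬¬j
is never true.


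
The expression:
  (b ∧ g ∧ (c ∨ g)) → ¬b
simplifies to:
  ¬b ∨ ¬g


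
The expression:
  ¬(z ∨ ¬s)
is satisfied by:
  {s: True, z: False}


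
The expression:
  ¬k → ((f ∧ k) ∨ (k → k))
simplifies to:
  True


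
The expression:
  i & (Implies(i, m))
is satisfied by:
  {m: True, i: True}


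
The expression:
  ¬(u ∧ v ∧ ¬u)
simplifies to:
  True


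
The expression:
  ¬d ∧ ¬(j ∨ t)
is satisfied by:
  {d: False, t: False, j: False}


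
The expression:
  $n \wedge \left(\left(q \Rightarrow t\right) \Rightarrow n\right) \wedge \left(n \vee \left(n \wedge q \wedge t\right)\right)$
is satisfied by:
  {n: True}


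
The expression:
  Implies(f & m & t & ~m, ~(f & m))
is always true.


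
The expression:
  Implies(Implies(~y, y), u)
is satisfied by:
  {u: True, y: False}
  {y: False, u: False}
  {y: True, u: True}


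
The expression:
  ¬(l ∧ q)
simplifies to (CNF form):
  ¬l ∨ ¬q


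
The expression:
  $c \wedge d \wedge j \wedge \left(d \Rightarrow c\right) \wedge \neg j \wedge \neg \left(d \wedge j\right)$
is never true.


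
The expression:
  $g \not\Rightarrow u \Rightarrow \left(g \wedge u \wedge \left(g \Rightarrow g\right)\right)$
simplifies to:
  $u \vee \neg g$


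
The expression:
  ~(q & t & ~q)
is always true.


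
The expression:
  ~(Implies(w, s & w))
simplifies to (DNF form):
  w & ~s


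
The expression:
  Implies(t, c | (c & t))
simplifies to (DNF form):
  c | ~t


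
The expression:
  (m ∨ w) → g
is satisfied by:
  {g: True, m: False, w: False}
  {g: True, w: True, m: False}
  {g: True, m: True, w: False}
  {g: True, w: True, m: True}
  {w: False, m: False, g: False}


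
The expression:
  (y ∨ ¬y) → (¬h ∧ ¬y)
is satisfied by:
  {y: False, h: False}


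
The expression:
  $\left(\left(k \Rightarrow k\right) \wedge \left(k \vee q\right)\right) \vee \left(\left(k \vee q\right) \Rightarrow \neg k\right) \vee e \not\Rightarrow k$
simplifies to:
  $\text{True}$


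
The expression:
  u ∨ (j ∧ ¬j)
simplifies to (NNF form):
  u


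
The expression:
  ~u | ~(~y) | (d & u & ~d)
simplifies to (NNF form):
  y | ~u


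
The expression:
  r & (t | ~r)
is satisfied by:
  {t: True, r: True}


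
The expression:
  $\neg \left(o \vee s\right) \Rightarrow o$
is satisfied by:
  {o: True, s: True}
  {o: True, s: False}
  {s: True, o: False}


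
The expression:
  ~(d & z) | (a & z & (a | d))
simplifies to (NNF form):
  a | ~d | ~z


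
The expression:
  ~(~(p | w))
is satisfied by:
  {p: True, w: True}
  {p: True, w: False}
  {w: True, p: False}


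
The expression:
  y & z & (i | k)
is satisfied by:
  {z: True, i: True, k: True, y: True}
  {z: True, i: True, y: True, k: False}
  {z: True, k: True, y: True, i: False}


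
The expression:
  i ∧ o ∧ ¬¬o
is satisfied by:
  {i: True, o: True}


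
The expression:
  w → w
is always true.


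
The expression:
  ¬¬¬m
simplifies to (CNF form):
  ¬m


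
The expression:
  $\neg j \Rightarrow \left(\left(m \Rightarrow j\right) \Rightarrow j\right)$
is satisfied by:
  {m: True, j: True}
  {m: True, j: False}
  {j: True, m: False}


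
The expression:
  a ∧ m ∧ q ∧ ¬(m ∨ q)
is never true.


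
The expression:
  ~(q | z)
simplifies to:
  ~q & ~z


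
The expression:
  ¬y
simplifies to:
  ¬y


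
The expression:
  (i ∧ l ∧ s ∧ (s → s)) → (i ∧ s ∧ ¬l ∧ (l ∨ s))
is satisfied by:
  {l: False, i: False, s: False}
  {s: True, l: False, i: False}
  {i: True, l: False, s: False}
  {s: True, i: True, l: False}
  {l: True, s: False, i: False}
  {s: True, l: True, i: False}
  {i: True, l: True, s: False}


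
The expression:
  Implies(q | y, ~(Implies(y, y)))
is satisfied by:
  {q: False, y: False}


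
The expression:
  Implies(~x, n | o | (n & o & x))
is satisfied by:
  {n: True, x: True, o: True}
  {n: True, x: True, o: False}
  {n: True, o: True, x: False}
  {n: True, o: False, x: False}
  {x: True, o: True, n: False}
  {x: True, o: False, n: False}
  {o: True, x: False, n: False}


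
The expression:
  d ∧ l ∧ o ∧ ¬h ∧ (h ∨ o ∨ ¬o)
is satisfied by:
  {d: True, o: True, l: True, h: False}


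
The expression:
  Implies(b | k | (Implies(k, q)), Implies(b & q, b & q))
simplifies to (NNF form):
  True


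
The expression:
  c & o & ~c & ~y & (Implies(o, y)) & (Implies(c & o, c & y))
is never true.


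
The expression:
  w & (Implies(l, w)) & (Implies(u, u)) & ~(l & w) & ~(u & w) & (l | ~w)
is never true.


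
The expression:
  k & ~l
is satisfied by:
  {k: True, l: False}


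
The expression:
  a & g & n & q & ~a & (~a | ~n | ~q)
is never true.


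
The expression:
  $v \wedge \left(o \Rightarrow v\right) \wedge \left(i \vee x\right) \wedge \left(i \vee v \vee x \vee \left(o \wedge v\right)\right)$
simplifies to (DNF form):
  $\left(i \wedge v\right) \vee \left(v \wedge x\right)$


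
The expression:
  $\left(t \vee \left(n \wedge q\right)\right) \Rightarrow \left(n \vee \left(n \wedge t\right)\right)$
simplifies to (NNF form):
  $n \vee \neg t$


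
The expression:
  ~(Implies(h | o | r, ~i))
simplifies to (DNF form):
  (h & i) | (i & o) | (i & r)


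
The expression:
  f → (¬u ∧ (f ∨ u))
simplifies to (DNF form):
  ¬f ∨ ¬u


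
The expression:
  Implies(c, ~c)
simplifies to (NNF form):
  ~c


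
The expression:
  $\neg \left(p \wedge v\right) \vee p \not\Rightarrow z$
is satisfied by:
  {p: False, v: False, z: False}
  {z: True, p: False, v: False}
  {v: True, p: False, z: False}
  {z: True, v: True, p: False}
  {p: True, z: False, v: False}
  {z: True, p: True, v: False}
  {v: True, p: True, z: False}


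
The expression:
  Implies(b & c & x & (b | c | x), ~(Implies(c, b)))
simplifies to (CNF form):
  ~b | ~c | ~x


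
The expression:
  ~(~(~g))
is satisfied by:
  {g: False}


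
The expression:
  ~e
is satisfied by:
  {e: False}


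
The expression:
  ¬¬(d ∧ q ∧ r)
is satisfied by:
  {r: True, d: True, q: True}


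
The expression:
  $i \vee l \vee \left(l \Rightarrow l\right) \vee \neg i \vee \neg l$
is always true.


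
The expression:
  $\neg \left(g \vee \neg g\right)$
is never true.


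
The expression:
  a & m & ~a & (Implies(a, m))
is never true.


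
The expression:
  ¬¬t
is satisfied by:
  {t: True}


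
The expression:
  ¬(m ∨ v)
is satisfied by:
  {v: False, m: False}


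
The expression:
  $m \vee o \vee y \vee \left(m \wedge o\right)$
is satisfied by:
  {y: True, o: True, m: True}
  {y: True, o: True, m: False}
  {y: True, m: True, o: False}
  {y: True, m: False, o: False}
  {o: True, m: True, y: False}
  {o: True, m: False, y: False}
  {m: True, o: False, y: False}


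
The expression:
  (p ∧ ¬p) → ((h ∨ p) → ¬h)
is always true.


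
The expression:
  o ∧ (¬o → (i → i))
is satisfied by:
  {o: True}


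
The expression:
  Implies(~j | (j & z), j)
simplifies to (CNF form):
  j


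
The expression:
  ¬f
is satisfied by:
  {f: False}


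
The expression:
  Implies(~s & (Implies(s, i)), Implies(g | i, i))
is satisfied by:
  {i: True, s: True, g: False}
  {i: True, g: False, s: False}
  {s: True, g: False, i: False}
  {s: False, g: False, i: False}
  {i: True, s: True, g: True}
  {i: True, g: True, s: False}
  {s: True, g: True, i: False}


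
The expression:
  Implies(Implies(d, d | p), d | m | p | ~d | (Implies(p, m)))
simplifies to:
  True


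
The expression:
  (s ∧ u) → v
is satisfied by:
  {v: True, s: False, u: False}
  {s: False, u: False, v: False}
  {v: True, u: True, s: False}
  {u: True, s: False, v: False}
  {v: True, s: True, u: False}
  {s: True, v: False, u: False}
  {v: True, u: True, s: True}


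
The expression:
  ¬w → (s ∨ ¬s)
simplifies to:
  True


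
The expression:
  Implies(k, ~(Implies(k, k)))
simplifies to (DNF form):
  ~k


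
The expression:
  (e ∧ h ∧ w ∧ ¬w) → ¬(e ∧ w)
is always true.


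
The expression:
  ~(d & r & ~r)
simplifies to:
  True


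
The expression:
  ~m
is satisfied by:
  {m: False}


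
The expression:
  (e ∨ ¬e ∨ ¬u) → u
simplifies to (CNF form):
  u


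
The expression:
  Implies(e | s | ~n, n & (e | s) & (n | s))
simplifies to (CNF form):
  n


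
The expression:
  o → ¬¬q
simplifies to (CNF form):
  q ∨ ¬o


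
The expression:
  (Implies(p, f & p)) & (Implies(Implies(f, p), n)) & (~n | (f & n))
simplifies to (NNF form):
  f & (n | ~p)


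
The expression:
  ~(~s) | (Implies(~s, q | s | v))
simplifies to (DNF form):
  q | s | v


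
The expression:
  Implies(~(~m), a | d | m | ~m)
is always true.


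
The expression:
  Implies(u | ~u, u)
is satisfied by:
  {u: True}


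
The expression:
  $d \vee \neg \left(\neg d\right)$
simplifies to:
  $d$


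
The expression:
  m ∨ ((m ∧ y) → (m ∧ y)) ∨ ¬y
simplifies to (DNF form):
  True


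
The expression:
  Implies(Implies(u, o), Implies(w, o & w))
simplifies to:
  o | u | ~w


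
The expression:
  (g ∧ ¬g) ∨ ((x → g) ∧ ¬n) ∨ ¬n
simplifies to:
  ¬n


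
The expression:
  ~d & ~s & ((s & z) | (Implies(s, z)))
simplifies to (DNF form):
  ~d & ~s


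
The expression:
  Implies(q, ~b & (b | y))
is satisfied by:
  {y: True, b: False, q: False}
  {b: False, q: False, y: False}
  {y: True, b: True, q: False}
  {b: True, y: False, q: False}
  {q: True, y: True, b: False}


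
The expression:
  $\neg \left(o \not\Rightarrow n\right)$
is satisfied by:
  {n: True, o: False}
  {o: False, n: False}
  {o: True, n: True}


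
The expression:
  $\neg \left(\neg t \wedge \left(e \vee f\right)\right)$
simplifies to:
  $t \vee \left(\neg e \wedge \neg f\right)$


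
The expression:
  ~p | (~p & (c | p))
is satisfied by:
  {p: False}


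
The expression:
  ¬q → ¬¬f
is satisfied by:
  {q: True, f: True}
  {q: True, f: False}
  {f: True, q: False}


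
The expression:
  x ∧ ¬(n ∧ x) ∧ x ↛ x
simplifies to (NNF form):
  False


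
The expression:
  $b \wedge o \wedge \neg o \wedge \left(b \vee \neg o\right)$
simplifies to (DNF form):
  $\text{False}$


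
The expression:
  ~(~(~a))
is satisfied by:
  {a: False}


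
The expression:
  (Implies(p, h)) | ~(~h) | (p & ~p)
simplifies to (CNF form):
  h | ~p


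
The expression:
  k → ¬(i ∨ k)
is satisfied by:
  {k: False}


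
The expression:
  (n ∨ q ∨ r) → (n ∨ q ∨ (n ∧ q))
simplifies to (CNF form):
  n ∨ q ∨ ¬r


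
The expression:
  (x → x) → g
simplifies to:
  g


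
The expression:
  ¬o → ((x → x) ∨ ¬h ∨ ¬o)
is always true.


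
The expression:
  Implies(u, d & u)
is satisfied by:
  {d: True, u: False}
  {u: False, d: False}
  {u: True, d: True}


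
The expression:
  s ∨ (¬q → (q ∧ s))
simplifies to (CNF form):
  q ∨ s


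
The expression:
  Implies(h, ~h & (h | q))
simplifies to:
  ~h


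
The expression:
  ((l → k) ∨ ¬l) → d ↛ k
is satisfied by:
  {d: True, l: True, k: False}
  {d: True, l: False, k: False}
  {l: True, d: False, k: False}


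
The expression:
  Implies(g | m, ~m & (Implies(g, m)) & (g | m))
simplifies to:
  ~g & ~m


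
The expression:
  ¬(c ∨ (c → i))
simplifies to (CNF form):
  False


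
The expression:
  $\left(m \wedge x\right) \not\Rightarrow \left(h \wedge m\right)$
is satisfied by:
  {m: True, x: True, h: False}


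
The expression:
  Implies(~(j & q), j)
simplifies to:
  j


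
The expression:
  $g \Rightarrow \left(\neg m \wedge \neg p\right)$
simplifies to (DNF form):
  $\left(\neg m \wedge \neg p\right) \vee \neg g$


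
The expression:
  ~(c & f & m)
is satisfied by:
  {c: False, m: False, f: False}
  {f: True, c: False, m: False}
  {m: True, c: False, f: False}
  {f: True, m: True, c: False}
  {c: True, f: False, m: False}
  {f: True, c: True, m: False}
  {m: True, c: True, f: False}


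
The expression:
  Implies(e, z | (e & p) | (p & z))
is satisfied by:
  {p: True, z: True, e: False}
  {p: True, e: False, z: False}
  {z: True, e: False, p: False}
  {z: False, e: False, p: False}
  {p: True, z: True, e: True}
  {p: True, e: True, z: False}
  {z: True, e: True, p: False}


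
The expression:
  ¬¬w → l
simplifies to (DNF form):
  l ∨ ¬w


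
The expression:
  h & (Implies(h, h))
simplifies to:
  h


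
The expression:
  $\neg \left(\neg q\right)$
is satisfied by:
  {q: True}


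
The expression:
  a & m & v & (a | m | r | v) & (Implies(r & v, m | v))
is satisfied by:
  {a: True, m: True, v: True}


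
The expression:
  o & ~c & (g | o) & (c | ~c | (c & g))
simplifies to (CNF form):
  o & ~c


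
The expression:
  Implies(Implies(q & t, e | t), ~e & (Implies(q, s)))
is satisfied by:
  {s: True, e: False, q: False}
  {e: False, q: False, s: False}
  {q: True, s: True, e: False}


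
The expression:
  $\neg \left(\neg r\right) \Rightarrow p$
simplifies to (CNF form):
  $p \vee \neg r$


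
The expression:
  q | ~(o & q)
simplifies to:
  True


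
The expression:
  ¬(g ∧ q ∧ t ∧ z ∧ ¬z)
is always true.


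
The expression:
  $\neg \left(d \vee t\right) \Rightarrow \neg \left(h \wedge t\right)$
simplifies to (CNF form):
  $\text{True}$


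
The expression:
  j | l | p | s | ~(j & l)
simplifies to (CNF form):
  True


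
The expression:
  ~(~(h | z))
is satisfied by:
  {z: True, h: True}
  {z: True, h: False}
  {h: True, z: False}


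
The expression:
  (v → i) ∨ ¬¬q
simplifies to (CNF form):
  i ∨ q ∨ ¬v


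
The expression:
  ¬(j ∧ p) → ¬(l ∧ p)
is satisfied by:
  {j: True, l: False, p: False}
  {l: False, p: False, j: False}
  {j: True, p: True, l: False}
  {p: True, l: False, j: False}
  {j: True, l: True, p: False}
  {l: True, j: False, p: False}
  {j: True, p: True, l: True}


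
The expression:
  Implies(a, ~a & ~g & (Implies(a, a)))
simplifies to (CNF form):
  ~a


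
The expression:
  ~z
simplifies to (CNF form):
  ~z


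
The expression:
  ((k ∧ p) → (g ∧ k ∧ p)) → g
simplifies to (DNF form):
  g ∨ (k ∧ p)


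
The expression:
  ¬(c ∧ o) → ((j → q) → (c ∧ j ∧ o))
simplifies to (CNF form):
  (c ∨ j) ∧ (c ∨ ¬q) ∧ (j ∨ o) ∧ (o ∨ ¬q)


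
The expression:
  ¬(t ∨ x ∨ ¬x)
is never true.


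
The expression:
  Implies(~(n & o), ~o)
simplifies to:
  n | ~o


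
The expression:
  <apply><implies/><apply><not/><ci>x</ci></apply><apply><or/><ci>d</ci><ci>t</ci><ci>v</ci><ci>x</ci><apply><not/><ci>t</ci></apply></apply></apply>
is always true.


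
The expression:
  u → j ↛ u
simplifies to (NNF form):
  ¬u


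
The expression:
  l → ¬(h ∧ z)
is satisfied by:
  {l: False, z: False, h: False}
  {h: True, l: False, z: False}
  {z: True, l: False, h: False}
  {h: True, z: True, l: False}
  {l: True, h: False, z: False}
  {h: True, l: True, z: False}
  {z: True, l: True, h: False}


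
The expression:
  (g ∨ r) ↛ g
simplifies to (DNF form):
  r ∧ ¬g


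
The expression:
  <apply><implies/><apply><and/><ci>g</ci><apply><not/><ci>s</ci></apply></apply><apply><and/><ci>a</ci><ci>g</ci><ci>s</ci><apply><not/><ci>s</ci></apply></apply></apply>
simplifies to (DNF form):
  <apply><or/><ci>s</ci><apply><not/><ci>g</ci></apply></apply>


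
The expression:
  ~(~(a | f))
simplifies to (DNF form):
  a | f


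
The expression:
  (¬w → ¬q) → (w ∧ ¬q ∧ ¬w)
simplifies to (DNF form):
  q ∧ ¬w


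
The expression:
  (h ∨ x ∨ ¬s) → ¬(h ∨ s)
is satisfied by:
  {s: False, h: False, x: False}
  {x: True, s: False, h: False}
  {s: True, x: False, h: False}


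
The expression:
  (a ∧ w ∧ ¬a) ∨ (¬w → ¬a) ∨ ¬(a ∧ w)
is always true.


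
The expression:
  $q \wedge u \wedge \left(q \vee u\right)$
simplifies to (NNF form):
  $q \wedge u$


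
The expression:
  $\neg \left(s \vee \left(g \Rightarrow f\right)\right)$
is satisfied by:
  {g: True, f: False, s: False}


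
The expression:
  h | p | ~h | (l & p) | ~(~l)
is always true.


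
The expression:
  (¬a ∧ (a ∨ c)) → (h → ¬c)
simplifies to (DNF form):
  a ∨ ¬c ∨ ¬h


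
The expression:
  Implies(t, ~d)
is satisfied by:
  {t: False, d: False}
  {d: True, t: False}
  {t: True, d: False}


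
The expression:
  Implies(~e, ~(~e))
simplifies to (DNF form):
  e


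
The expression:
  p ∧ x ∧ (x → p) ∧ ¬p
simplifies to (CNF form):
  False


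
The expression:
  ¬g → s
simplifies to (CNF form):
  g ∨ s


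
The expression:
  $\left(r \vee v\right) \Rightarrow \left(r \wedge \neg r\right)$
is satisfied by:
  {v: False, r: False}


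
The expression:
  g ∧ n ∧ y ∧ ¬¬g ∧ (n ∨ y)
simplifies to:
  g ∧ n ∧ y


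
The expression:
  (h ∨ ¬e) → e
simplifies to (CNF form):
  e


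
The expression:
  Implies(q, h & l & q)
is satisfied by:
  {l: True, h: True, q: False}
  {l: True, h: False, q: False}
  {h: True, l: False, q: False}
  {l: False, h: False, q: False}
  {l: True, q: True, h: True}


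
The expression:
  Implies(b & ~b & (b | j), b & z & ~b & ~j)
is always true.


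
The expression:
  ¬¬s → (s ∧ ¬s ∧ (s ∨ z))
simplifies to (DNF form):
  ¬s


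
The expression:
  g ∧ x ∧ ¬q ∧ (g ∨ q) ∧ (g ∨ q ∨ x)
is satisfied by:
  {x: True, g: True, q: False}


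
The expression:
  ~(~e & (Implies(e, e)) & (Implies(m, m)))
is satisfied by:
  {e: True}


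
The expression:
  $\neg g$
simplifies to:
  $\neg g$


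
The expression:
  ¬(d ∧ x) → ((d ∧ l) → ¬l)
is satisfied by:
  {x: True, l: False, d: False}
  {l: False, d: False, x: False}
  {x: True, d: True, l: False}
  {d: True, l: False, x: False}
  {x: True, l: True, d: False}
  {l: True, x: False, d: False}
  {x: True, d: True, l: True}


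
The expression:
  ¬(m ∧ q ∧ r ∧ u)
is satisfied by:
  {u: False, m: False, q: False, r: False}
  {r: True, u: False, m: False, q: False}
  {q: True, u: False, m: False, r: False}
  {r: True, q: True, u: False, m: False}
  {m: True, r: False, u: False, q: False}
  {r: True, m: True, u: False, q: False}
  {q: True, m: True, r: False, u: False}
  {r: True, q: True, m: True, u: False}
  {u: True, q: False, m: False, r: False}
  {r: True, u: True, q: False, m: False}
  {q: True, u: True, r: False, m: False}
  {r: True, q: True, u: True, m: False}
  {m: True, u: True, q: False, r: False}
  {r: True, m: True, u: True, q: False}
  {q: True, m: True, u: True, r: False}


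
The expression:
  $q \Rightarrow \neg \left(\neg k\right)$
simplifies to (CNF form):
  $k \vee \neg q$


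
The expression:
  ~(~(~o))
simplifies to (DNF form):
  ~o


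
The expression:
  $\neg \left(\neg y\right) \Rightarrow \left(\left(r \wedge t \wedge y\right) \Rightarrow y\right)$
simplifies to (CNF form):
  $\text{True}$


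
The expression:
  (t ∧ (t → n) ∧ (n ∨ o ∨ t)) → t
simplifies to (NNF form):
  True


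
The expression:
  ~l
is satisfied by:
  {l: False}


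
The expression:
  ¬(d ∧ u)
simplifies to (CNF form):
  ¬d ∨ ¬u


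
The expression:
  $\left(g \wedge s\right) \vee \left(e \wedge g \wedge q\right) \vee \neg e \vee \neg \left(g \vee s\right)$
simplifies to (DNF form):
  $\left(g \wedge s\right) \vee \left(q \wedge \neg s\right) \vee \left(\neg g \wedge \neg s\right) \vee \neg e$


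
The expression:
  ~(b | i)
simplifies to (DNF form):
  ~b & ~i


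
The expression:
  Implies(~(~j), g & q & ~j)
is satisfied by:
  {j: False}


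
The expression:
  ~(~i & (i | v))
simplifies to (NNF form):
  i | ~v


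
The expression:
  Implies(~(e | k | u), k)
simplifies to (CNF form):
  e | k | u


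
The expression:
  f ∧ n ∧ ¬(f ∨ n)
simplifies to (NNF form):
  False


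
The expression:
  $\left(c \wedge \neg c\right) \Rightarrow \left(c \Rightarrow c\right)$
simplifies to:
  $\text{True}$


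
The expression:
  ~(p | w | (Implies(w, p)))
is never true.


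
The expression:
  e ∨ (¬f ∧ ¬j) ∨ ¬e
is always true.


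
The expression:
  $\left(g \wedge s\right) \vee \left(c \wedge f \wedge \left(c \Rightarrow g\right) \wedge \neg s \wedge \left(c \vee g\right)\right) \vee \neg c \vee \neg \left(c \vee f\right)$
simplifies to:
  $\left(f \wedge g\right) \vee \left(g \wedge s\right) \vee \neg c$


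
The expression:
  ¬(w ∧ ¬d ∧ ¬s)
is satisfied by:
  {d: True, s: True, w: False}
  {d: True, w: False, s: False}
  {s: True, w: False, d: False}
  {s: False, w: False, d: False}
  {d: True, s: True, w: True}
  {d: True, w: True, s: False}
  {s: True, w: True, d: False}


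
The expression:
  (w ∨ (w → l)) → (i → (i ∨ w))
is always true.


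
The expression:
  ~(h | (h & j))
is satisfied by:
  {h: False}


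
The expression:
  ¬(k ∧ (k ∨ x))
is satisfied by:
  {k: False}


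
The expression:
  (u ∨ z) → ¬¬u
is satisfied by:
  {u: True, z: False}
  {z: False, u: False}
  {z: True, u: True}


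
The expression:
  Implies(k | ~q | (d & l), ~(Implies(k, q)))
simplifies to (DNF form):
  (k & ~k) | (k & ~q) | (k & q & ~k) | (k & q & ~q) | (k & ~d & ~k) | (k & ~d & ~q) | (k & ~k & ~l) | (k & ~l & ~q) | (q & ~d & ~k) | (q & ~d & ~q) | (q & ~k & ~l) | (q & ~l & ~q)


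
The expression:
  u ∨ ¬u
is always true.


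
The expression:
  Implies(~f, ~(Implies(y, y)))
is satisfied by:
  {f: True}


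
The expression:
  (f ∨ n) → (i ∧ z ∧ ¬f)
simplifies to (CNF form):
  ¬f ∧ (i ∨ ¬n) ∧ (z ∨ ¬n)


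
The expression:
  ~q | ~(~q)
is always true.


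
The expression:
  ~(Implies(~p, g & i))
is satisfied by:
  {g: False, p: False, i: False}
  {i: True, g: False, p: False}
  {g: True, i: False, p: False}


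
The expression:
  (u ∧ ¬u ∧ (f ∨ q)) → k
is always true.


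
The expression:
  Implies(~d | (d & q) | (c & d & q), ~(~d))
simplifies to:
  d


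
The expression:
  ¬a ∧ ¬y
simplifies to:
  ¬a ∧ ¬y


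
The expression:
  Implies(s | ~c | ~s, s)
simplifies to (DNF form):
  s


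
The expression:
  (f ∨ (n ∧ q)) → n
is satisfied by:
  {n: True, f: False}
  {f: False, n: False}
  {f: True, n: True}


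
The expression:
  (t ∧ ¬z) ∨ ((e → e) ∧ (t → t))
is always true.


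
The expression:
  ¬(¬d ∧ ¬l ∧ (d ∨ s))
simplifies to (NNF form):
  d ∨ l ∨ ¬s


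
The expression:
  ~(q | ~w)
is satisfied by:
  {w: True, q: False}


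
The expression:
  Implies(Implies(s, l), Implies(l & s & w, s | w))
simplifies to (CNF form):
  True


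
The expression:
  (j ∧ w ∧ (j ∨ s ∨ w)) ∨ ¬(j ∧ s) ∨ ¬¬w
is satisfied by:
  {w: True, s: False, j: False}
  {s: False, j: False, w: False}
  {j: True, w: True, s: False}
  {j: True, s: False, w: False}
  {w: True, s: True, j: False}
  {s: True, w: False, j: False}
  {j: True, s: True, w: True}


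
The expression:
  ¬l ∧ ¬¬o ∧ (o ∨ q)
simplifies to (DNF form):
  o ∧ ¬l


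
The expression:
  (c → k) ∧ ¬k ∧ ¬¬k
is never true.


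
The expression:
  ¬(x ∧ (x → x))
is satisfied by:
  {x: False}


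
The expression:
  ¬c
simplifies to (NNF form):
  ¬c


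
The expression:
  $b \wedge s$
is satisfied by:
  {b: True, s: True}


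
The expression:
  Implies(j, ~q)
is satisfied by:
  {q: False, j: False}
  {j: True, q: False}
  {q: True, j: False}


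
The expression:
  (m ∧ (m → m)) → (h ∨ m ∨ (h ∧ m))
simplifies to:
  True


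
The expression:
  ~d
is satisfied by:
  {d: False}


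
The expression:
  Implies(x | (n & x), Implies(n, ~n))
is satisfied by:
  {x: False, n: False}
  {n: True, x: False}
  {x: True, n: False}


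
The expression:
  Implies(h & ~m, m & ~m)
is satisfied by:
  {m: True, h: False}
  {h: False, m: False}
  {h: True, m: True}


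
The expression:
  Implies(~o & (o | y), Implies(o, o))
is always true.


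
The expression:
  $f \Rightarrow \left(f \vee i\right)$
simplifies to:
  $\text{True}$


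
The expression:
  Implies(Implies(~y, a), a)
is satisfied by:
  {a: True, y: False}
  {y: False, a: False}
  {y: True, a: True}


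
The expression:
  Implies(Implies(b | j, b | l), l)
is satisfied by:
  {l: True, j: True, b: False}
  {l: True, b: False, j: False}
  {l: True, j: True, b: True}
  {l: True, b: True, j: False}
  {j: True, b: False, l: False}


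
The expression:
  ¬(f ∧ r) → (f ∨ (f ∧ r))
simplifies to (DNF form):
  f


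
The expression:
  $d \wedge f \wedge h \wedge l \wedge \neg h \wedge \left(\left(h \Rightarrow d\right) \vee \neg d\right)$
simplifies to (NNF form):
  $\text{False}$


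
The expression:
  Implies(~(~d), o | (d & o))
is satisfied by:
  {o: True, d: False}
  {d: False, o: False}
  {d: True, o: True}


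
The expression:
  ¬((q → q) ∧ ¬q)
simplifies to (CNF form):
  q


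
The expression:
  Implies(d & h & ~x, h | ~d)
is always true.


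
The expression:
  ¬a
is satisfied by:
  {a: False}


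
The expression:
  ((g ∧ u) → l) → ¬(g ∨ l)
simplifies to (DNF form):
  (u ∧ ¬l) ∨ (¬g ∧ ¬l)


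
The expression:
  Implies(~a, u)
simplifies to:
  a | u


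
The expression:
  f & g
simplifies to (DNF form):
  f & g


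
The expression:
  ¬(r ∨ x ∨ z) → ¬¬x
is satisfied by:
  {r: True, x: True, z: True}
  {r: True, x: True, z: False}
  {r: True, z: True, x: False}
  {r: True, z: False, x: False}
  {x: True, z: True, r: False}
  {x: True, z: False, r: False}
  {z: True, x: False, r: False}


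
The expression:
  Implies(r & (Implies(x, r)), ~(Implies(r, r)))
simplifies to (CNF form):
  ~r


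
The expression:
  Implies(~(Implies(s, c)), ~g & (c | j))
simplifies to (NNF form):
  c | ~s | (j & ~g)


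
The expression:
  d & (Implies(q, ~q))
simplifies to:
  d & ~q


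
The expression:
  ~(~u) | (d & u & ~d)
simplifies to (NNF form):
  u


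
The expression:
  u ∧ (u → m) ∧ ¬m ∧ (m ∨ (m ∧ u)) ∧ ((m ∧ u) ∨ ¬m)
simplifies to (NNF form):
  False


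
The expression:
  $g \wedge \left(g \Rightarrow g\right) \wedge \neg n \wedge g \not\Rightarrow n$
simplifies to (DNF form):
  $g \wedge \neg n$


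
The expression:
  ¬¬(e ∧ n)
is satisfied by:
  {e: True, n: True}


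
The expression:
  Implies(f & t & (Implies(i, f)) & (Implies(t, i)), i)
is always true.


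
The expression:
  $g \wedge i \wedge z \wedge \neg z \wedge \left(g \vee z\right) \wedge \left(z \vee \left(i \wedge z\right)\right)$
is never true.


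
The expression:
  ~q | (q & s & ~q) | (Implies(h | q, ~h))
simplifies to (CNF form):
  ~h | ~q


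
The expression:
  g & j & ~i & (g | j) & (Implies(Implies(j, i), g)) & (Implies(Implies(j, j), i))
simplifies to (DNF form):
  False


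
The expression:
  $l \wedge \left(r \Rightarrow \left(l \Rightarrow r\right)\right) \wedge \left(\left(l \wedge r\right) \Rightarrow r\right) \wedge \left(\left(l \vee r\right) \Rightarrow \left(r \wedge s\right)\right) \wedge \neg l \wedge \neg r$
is never true.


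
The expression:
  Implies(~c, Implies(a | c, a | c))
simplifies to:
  True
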